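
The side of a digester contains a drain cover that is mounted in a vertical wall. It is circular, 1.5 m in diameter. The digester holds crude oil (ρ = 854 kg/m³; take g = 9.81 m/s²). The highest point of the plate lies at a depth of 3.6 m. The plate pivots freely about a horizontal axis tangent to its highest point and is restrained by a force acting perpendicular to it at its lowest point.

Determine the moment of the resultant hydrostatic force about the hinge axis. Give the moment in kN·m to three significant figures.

M ≈ 50.4 kN·m

γ = ρg = 854 × 9.81 / 1000 = 8.37774 kN/m³.
The centroid is at the centre, 0.75 m below the top of the plate, so the centroid depth is h_c = 3.6 + 0.75 = 4.35 m.
A = π(0.75)² = 1.76715 m².
Resultant F = γ·h_c·A = 8.37774 × 4.35 × 1.76715 = 64.4005 kN.
I_c = πr⁴/4 = π × 0.75⁴/4 = 0.248505 m⁴.
Centre of pressure: y_p = y_c + I_c/(y_c·A) = 4.35 + 0.248505/(4.35 × 1.76715) = 4.35 + 0.0323275 = 4.38233 m along the plane.
The resultant acts 0.75 + 0.0323275 = 0.782327 m (along the plate) below the hinge at the top edge, so the moment about the hinge is M = F × 0.782327 = 64.4005 × 0.782327 = 50.3822 kN·m.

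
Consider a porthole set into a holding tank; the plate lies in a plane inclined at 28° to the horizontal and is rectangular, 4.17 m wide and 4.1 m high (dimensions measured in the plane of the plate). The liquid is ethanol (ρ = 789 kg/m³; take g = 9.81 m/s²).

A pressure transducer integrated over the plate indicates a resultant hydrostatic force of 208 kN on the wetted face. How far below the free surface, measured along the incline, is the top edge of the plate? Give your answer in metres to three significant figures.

y_top ≈ 1.30 m

γ = ρg = 789 × 9.81 / 1000 = 7.74009 kN/m³.
A = 4.17 × 4.1 = 17.097 m².
From F = γ·h_c·A, the centroid depth is h_c = 208/(7.74009 × 17.097) = 1.5718 m.
Let θ = 28° be the plate's angle to the horizontal; measure y along the incline from where the plane meets the free surface. Vertical depth h = y·sinθ with sinθ = 0.469472.
Along the incline, y_c = h_c/sinθ = 1.5718/0.469472 = 3.34802 m.
The centroid lies 4.1/2 = 2.05 m below the top edge, so the top edge sits at y_top = 3.34802 − 2.05 = 1.29802 m along the incline.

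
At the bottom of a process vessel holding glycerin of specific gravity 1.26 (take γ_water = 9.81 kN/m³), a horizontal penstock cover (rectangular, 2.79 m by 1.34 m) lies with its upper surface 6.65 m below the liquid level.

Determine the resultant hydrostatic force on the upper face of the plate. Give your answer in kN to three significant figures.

γ = 1.26 × 9.81 = 12.3606 kN/m³.
The plate is horizontal, so pressure is uniform at p = γ·h = 12.3606 × 6.65 = 82.198 kN/m².
A = 2.79 × 1.34 = 3.7386 m².
F = p·A = 82.198 × 3.7386 = 307.305 kN.

F ≈ 307 kN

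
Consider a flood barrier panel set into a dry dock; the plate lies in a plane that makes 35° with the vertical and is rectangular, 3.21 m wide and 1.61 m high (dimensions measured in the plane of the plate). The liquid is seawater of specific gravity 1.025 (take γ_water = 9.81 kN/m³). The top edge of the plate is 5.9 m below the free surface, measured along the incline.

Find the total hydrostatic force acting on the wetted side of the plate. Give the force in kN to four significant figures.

F ≈ 285.4 kN

γ = 1.025 × 9.81 = 10.05525 kN/m³.
The plate makes 35° with the vertical, i.e. θ = 90° − 35° = 55° to the horizontal. Measuring y along the incline from the free-surface line, vertical depth h = y·sinθ with sinθ = 0.819152.
The centroid lies 1.61/2 = 0.805 m below the top edge, so y_c = 5.9 + 0.805 = 6.705 m and h_c = 6.705 × 0.819152 = 5.49241 m.
A = 3.21 × 1.61 = 5.1681 m².
Resultant F = γ·h_c·A = 10.05525 × 5.49241 × 5.1681 = 285.422 kN.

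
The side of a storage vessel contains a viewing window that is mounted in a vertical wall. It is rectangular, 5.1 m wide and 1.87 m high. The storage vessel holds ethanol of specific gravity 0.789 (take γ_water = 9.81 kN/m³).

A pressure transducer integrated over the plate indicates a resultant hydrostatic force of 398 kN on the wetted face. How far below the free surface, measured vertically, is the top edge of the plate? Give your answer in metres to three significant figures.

d_top ≈ 4.46 m

γ = 0.789 × 9.81 = 7.74009 kN/m³.
A = 5.1 × 1.87 = 9.537 m².
From F = γ·h_c·A, the centroid depth is h_c = 398/(7.74009 × 9.537) = 5.39169 m.
The centroid lies 1.87/2 = 0.935 m below the top edge, so the top edge sits at h_top = 5.39169 − 0.935 = 4.45669 m below the surface.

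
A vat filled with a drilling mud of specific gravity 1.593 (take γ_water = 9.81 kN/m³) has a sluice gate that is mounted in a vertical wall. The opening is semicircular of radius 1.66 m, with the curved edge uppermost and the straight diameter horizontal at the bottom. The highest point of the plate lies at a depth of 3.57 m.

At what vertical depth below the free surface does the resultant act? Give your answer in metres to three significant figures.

γ = 1.593 × 9.81 = 15.62733 kN/m³.
The centroid lies 4r/(3π) = 0.704526 m above the diameter, so r − 4r/(3π) = 1.66 − 0.704526 = 0.955474 m below the topmost point, so the centroid depth is h_c = 3.57 + 0.955474 = 4.52547 m.
A = πr²/2 = π × 1.66²/2 = 4.32849 m².
Resultant F = γ·h_c·A = 15.62733 × 4.52547 × 4.32849 = 306.115 kN.
I_c = (π/8 − 8/(9π))·r⁴ = 0.109757 × 1.66⁴ = 0.833421 m⁴.
Centre of pressure: y_p = y_c + I_c/(y_c·A) = 4.52547 + 0.833421/(4.52547 × 4.32849) = 4.52547 + 0.0425465 = 4.56802 m along the plane.

h_p = 4.57 m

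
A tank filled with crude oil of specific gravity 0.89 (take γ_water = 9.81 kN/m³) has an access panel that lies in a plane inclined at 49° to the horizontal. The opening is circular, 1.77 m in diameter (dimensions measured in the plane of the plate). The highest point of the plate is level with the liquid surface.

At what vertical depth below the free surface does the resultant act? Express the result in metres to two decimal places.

h_p = 0.83 m

γ = 0.89 × 9.81 = 8.7309 kN/m³.
Let θ = 49° be the plate's angle to the horizontal; measure y along the incline from where the plane meets the free surface. Vertical depth h = y·sinθ with sinθ = 0.754710.
The centroid is at the centre, 0.885 m below the top of the plate, so y_c = 0.885 m and h_c = 0.885 × 0.754710 = 0.667918 m.
A = π(0.885)² = 2.46057 m².
Resultant F = γ·h_c·A = 8.7309 × 0.667918 × 2.46057 = 14.3489 kN.
I_c = πr⁴/4 = π × 0.885⁴/4 = 0.481796 m⁴.
Centre of pressure: y_p = y_c + I_c/(y_c·A) = 0.885 + 0.481796/(0.885 × 2.46057) = 0.885 + 0.22125 = 1.10625 m along the plane.
Vertically, h_p = y_p·sinθ = 1.10625 × 0.754710 = 0.834898 m.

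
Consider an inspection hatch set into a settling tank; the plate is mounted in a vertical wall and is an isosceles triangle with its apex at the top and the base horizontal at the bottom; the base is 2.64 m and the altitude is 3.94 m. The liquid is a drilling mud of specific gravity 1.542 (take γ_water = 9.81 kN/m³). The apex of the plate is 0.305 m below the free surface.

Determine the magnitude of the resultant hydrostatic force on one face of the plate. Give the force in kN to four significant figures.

F ≈ 230.6 kN

γ = 1.542 × 9.81 = 15.12702 kN/m³.
With the apex up, the centroid sits 2h/3 = 2 × 3.94/3 = 2.62667 m below the apex, so the centroid depth is h_c = 0.305 + 2.62667 = 2.93167 m.
A = ½ × 2.64 × 3.94 = 5.2008 m².
Resultant F = γ·h_c·A = 15.12702 × 2.93167 × 5.2008 = 230.642 kN.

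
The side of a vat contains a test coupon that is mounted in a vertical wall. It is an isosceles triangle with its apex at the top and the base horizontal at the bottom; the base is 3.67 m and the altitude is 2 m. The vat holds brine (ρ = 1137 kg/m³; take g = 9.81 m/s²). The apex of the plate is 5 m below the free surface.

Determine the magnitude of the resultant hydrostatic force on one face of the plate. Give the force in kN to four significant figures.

F ≈ 259.3 kN

γ = ρg = 1137 × 9.81 / 1000 = 11.15397 kN/m³.
With the apex up, the centroid sits 2h/3 = 2 × 2/3 = 1.33333 m below the apex, so the centroid depth is h_c = 5 + 1.33333 = 6.33333 m.
A = ½ × 3.67 × 2 = 3.67 m².
Resultant F = γ·h_c·A = 11.15397 × 6.33333 × 3.67 = 259.255 kN.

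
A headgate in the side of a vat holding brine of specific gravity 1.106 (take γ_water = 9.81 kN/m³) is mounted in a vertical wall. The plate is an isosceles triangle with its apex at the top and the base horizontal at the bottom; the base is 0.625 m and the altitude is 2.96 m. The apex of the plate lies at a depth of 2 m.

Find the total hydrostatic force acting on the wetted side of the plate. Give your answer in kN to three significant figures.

γ = 1.106 × 9.81 = 10.84986 kN/m³.
With the apex up, the centroid sits 2h/3 = 2 × 2.96/3 = 1.97333 m below the apex, so the centroid depth is h_c = 2 + 1.97333 = 3.97333 m.
A = ½ × 0.625 × 2.96 = 0.925 m².
Resultant F = γ·h_c·A = 10.84986 × 3.97333 × 0.925 = 39.8768 kN.

F ≈ 39.9 kN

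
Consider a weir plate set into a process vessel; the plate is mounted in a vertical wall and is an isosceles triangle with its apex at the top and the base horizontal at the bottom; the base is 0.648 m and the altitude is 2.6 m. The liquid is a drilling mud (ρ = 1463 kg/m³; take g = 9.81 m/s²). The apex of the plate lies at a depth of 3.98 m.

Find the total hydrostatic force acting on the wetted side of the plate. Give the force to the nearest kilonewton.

γ = ρg = 1463 × 9.81 / 1000 = 14.35203 kN/m³.
With the apex up, the centroid sits 2h/3 = 2 × 2.6/3 = 1.73333 m below the apex, so the centroid depth is h_c = 3.98 + 1.73333 = 5.71333 m.
A = ½ × 0.648 × 2.6 = 0.8424 m².
Resultant F = γ·h_c·A = 14.35203 × 5.71333 × 0.8424 = 69.075 kN.

F ≈ 69 kN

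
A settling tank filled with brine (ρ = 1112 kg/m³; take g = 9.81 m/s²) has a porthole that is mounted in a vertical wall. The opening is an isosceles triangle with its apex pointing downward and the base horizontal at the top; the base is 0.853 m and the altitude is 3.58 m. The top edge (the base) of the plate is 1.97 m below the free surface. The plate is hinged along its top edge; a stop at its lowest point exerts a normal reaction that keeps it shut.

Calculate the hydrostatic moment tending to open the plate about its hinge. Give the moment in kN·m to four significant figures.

γ = ρg = 1112 × 9.81 / 1000 = 10.90872 kN/m³.
With the apex down, the centroid sits h/3 = 3.58/3 = 1.19333 m below the base (the top edge), so the centroid depth is h_c = 1.97 + 1.19333 = 3.16333 m.
A = ½ × 0.853 × 3.58 = 1.52687 m².
Resultant F = γ·h_c·A = 10.90872 × 3.16333 × 1.52687 = 52.689 kN.
I_c = b·h³/36 = 0.853 × 3.58³/36 = 1.08717 m⁴.
Centre of pressure: y_p = y_c + I_c/(y_c·A) = 3.16333 + 1.08717/(3.16333 × 1.52687) = 3.16333 + 0.225087 = 3.38842 m along the plane.
The resultant acts 1.19333 + 0.225087 = 1.41842 m (along the plate) below the hinge at the top edge, so the moment about the hinge is M = F × 1.41842 = 52.689 × 1.41842 = 74.7351 kN·m.

M ≈ 74.74 kN·m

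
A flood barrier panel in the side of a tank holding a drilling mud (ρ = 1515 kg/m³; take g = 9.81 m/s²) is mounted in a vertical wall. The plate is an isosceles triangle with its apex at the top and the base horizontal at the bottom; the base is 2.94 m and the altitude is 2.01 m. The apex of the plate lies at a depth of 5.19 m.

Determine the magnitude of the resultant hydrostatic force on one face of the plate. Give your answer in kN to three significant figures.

γ = ρg = 1515 × 9.81 / 1000 = 14.86215 kN/m³.
With the apex up, the centroid sits 2h/3 = 2 × 2.01/3 = 1.34 m below the apex, so the centroid depth is h_c = 5.19 + 1.34 = 6.53 m.
A = ½ × 2.94 × 2.01 = 2.9547 m².
Resultant F = γ·h_c·A = 14.86215 × 6.53 × 2.9547 = 286.753 kN.

F ≈ 287 kN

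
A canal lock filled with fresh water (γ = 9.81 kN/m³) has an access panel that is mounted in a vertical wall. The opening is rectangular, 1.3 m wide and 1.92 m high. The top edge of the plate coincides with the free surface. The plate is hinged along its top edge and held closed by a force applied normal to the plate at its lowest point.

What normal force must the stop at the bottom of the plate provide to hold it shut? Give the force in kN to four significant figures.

γ = 9.81 kN/m³.
The centroid lies 1.92/2 = 0.96 m below the top edge, so the centroid depth is h_c = 0.96 m.
A = 1.3 × 1.92 = 2.496 m².
Resultant F = γ·h_c·A = 9.81 × 0.96 × 2.496 = 23.5063 kN.
I_c = b·h³/12 = 1.3 × 1.92³/12 = 0.766771 m⁴.
Centre of pressure: y_p = y_c + I_c/(y_c·A) = 0.96 + 0.766771/(0.96 × 2.496) = 0.96 + 0.32 = 1.28 m along the plane.
The resultant acts 0.96 + 0.32 = 1.28 m (along the plate) below the hinge at the top edge, so the moment about the hinge is M = F × 1.28 = 23.5063 × 1.28 = 30.0881 kN·m.
A normal force at the bottom, 1.92 m from the hinge, must supply this moment: P = 30.0881/1.92 = 15.6709 kN.

P ≈ 15.67 kN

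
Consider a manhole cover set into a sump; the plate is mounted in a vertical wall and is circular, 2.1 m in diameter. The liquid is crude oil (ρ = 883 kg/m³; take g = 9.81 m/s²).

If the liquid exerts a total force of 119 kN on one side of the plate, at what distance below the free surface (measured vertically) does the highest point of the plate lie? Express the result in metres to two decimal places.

γ = ρg = 883 × 9.81 / 1000 = 8.66223 kN/m³.
A = π(1.05)² = 3.46361 m².
From F = γ·h_c·A, the centroid depth is h_c = 119/(8.66223 × 3.46361) = 3.96632 m.
The centroid is at the centre, 1.05 m below the top of the plate, so the highest point sits at h_top = 3.96632 − 1.05 = 2.91632 m below the surface.

d_top ≈ 2.92 m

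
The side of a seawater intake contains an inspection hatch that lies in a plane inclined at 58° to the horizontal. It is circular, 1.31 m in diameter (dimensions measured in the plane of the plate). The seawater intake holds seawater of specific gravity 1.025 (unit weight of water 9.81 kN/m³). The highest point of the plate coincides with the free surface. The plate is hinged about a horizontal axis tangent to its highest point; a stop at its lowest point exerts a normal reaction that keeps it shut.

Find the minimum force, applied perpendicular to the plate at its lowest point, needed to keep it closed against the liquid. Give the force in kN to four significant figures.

γ = 1.025 × 9.81 = 10.05525 kN/m³.
Let θ = 58° be the plate's angle to the horizontal; measure y along the incline from where the plane meets the free surface. Vertical depth h = y·sinθ with sinθ = 0.848048.
The centroid is at the centre, 0.655 m below the top of the plate, so y_c = 0.655 m and h_c = 0.655 × 0.848048 = 0.555471 m.
A = π(0.655)² = 1.34782 m².
Resultant F = γ·h_c·A = 10.05525 × 0.555471 × 1.34782 = 7.52811 kN.
I_c = πr⁴/4 = π × 0.655⁴/4 = 0.144562 m⁴.
Centre of pressure: y_p = y_c + I_c/(y_c·A) = 0.655 + 0.144562/(0.655 × 1.34782) = 0.655 + 0.16375 = 0.81875 m along the plane.
The resultant acts 0.655 + 0.16375 = 0.81875 m (along the plate) below the hinge at the top edge, so the moment about the hinge is M = F × 0.81875 = 7.52811 × 0.81875 = 6.16364 kN·m.
A normal force at the bottom, 1.31 m from the hinge, must supply this moment: P = 6.16364/1.31 = 4.70507 kN.

P ≈ 4.705 kN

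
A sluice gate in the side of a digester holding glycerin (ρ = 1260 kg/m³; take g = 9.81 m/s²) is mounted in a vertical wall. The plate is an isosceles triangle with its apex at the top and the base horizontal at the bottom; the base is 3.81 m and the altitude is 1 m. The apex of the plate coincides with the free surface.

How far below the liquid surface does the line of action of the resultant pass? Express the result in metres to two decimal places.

γ = ρg = 1260 × 9.81 / 1000 = 12.3606 kN/m³.
With the apex up, the centroid sits 2h/3 = 2 × 1/3 = 0.666667 m below the apex, so the centroid depth is h_c = 0.666667 m.
A = ½ × 3.81 × 1 = 1.905 m².
Resultant F = γ·h_c·A = 12.3606 × 0.666667 × 1.905 = 15.698 kN.
I_c = b·h³/36 = 3.81 × 1³/36 = 0.105833 m⁴.
Centre of pressure: y_p = y_c + I_c/(y_c·A) = 0.666667 + 0.105833/(0.666667 × 1.905) = 0.666667 + 0.083333 = 0.75 m along the plane.

h_p = 0.75 m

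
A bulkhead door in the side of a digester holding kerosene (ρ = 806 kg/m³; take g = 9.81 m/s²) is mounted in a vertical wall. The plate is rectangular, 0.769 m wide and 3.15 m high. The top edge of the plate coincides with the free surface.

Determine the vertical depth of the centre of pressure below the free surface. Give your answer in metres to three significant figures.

γ = ρg = 806 × 9.81 / 1000 = 7.90686 kN/m³.
The centroid lies 3.15/2 = 1.575 m below the top edge, so the centroid depth is h_c = 1.575 m.
A = 0.769 × 3.15 = 2.42235 m².
Resultant F = γ·h_c·A = 7.90686 × 1.575 × 2.42235 = 30.1663 kN.
I_c = b·h³/12 = 0.769 × 3.15³/12 = 2.00298 m⁴.
Centre of pressure: y_p = y_c + I_c/(y_c·A) = 1.575 + 2.00298/(1.575 × 2.42235) = 1.575 + 0.525 = 2.1 m along the plane.

h_p = 2.10 m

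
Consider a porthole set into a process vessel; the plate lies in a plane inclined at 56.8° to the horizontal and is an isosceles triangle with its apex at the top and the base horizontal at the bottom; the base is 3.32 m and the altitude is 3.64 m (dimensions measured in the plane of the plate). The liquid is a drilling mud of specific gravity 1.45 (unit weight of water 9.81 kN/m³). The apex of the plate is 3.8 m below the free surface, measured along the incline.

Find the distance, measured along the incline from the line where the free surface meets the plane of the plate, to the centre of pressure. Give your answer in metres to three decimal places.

y_p = 6.345 m

γ = 1.45 × 9.81 = 14.2245 kN/m³.
Let θ = 56.8° be the plate's angle to the horizontal; measure y along the incline from where the plane meets the free surface. Vertical depth h = y·sinθ with sinθ = 0.836764.
With the apex up, the centroid sits 2h/3 = 2 × 3.64/3 = 2.42667 m below the apex, so y_c = 3.8 + 2.42667 = 6.22667 m and h_c = 6.22667 × 0.836764 = 5.21025 m.
A = ½ × 3.32 × 3.64 = 6.0424 m².
Resultant F = γ·h_c·A = 14.2245 × 5.21025 × 6.0424 = 447.822 kN.
I_c = b·h³/36 = 3.32 × 3.64³/36 = 4.44774 m⁴.
Centre of pressure: y_p = y_c + I_c/(y_c·A) = 6.22667 + 4.44774/(6.22667 × 6.0424) = 6.22667 + 0.118215 = 6.34489 m along the plane.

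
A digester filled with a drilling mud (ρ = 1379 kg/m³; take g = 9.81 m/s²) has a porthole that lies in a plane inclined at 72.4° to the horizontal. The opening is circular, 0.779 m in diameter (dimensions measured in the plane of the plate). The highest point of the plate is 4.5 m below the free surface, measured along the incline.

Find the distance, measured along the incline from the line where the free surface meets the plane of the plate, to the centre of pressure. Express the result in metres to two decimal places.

y_p = 4.90 m

γ = ρg = 1379 × 9.81 / 1000 = 13.52799 kN/m³.
Let θ = 72.4° be the plate's angle to the horizontal; measure y along the incline from where the plane meets the free surface. Vertical depth h = y·sinθ with sinθ = 0.953191.
The centroid is at the centre, 0.3895 m below the top of the plate, so y_c = 4.5 + 0.3895 = 4.8895 m and h_c = 4.8895 × 0.953191 = 4.66063 m.
A = π(0.3895)² = 0.476612 m².
Resultant F = γ·h_c·A = 13.52799 × 4.66063 × 0.476612 = 30.0499 kN.
I_c = πr⁴/4 = π × 0.3895⁴/4 = 0.0180767 m⁴.
Centre of pressure: y_p = y_c + I_c/(y_c·A) = 4.8895 + 0.0180767/(4.8895 × 0.476612) = 4.8895 + 0.00775693 = 4.89726 m along the plane.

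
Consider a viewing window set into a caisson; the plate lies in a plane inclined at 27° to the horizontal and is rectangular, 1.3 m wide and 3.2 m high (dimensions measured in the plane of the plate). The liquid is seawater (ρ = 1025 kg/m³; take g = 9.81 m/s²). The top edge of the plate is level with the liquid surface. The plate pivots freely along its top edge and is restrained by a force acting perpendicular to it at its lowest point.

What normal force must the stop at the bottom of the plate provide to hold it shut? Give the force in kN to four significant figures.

γ = ρg = 1025 × 9.81 / 1000 = 10.05525 kN/m³.
Let θ = 27° be the plate's angle to the horizontal; measure y along the incline from where the plane meets the free surface. Vertical depth h = y·sinθ with sinθ = 0.453990.
The centroid lies 3.2/2 = 1.6 m below the top edge, so y_c = 1.6 m and h_c = 1.6 × 0.453990 = 0.726384 m.
A = 1.3 × 3.2 = 4.16 m².
Resultant F = γ·h_c·A = 10.05525 × 0.726384 × 4.16 = 30.3845 kN.
I_c = b·h³/12 = 1.3 × 3.2³/12 = 3.54987 m⁴.
Centre of pressure: y_p = y_c + I_c/(y_c·A) = 1.6 + 3.54987/(1.6 × 4.16) = 1.6 + 0.533334 = 2.13333 m along the plane.
The resultant acts 1.6 + 0.533334 = 2.13333 m (along the plate) below the hinge at the top edge, so the moment about the hinge is M = F × 2.13333 = 30.3845 × 2.13333 = 64.8202 kN·m.
A normal force at the bottom, 3.2 m from the hinge, must supply this moment: P = 64.8202/3.2 = 20.2563 kN.

P ≈ 20.26 kN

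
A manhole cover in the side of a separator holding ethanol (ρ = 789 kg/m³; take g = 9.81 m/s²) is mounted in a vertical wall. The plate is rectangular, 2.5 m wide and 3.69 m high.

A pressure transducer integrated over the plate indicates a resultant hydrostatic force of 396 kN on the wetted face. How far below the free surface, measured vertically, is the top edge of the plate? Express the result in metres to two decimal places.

d_top ≈ 3.70 m

γ = ρg = 789 × 9.81 / 1000 = 7.74009 kN/m³.
A = 2.5 × 3.69 = 9.225 m².
From F = γ·h_c·A, the centroid depth is h_c = 396/(7.74009 × 9.225) = 5.54604 m.
The centroid lies 3.69/2 = 1.845 m below the top edge, so the top edge sits at h_top = 5.54604 − 1.845 = 3.70104 m below the surface.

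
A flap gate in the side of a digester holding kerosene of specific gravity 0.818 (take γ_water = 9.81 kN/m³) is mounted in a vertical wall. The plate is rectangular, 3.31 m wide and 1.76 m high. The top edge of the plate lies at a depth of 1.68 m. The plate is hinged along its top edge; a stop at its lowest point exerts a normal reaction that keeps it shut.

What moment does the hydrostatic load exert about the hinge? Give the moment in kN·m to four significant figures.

γ = 0.818 × 9.81 = 8.02458 kN/m³.
The centroid lies 1.76/2 = 0.88 m below the top edge, so the centroid depth is h_c = 1.68 + 0.88 = 2.56 m.
A = 3.31 × 1.76 = 5.8256 m².
Resultant F = γ·h_c·A = 8.02458 × 2.56 × 5.8256 = 119.675 kN.
I_c = b·h³/12 = 3.31 × 1.76³/12 = 1.50378 m⁴.
Centre of pressure: y_p = y_c + I_c/(y_c·A) = 2.56 + 1.50378/(2.56 × 5.8256) = 2.56 + 0.100833 = 2.66083 m along the plane.
The resultant acts 0.88 + 0.100833 = 0.980833 m (along the plate) below the hinge at the top edge, so the moment about the hinge is M = F × 0.980833 = 119.675 × 0.980833 = 117.381 kN·m.

M ≈ 117.4 kN·m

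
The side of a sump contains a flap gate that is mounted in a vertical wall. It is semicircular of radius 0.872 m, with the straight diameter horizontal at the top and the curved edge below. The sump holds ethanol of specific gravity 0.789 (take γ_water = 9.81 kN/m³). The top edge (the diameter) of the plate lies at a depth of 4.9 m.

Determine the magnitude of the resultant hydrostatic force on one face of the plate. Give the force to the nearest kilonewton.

γ = 0.789 × 9.81 = 7.74009 kN/m³.
The centroid of a semicircle lies 4r/(3π) = 0.370088 m from the diameter, here below the top edge, so the centroid depth is h_c = 4.9 + 0.370088 = 5.27009 m.
A = πr²/2 = π × 0.872²/2 = 1.19441 m².
Resultant F = γ·h_c·A = 7.74009 × 5.27009 × 1.19441 = 48.7211 kN.

F ≈ 49 kN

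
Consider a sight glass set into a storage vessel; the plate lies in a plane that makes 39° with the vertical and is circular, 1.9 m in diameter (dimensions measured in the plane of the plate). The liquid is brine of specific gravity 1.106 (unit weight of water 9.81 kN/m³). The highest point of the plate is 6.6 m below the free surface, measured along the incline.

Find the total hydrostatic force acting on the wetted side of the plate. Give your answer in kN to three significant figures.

F ≈ 180 kN

γ = 1.106 × 9.81 = 10.84986 kN/m³.
The plate makes 39° with the vertical, i.e. θ = 90° − 39° = 51° to the horizontal. Measuring y along the incline from the free-surface line, vertical depth h = y·sinθ with sinθ = 0.777146.
The centroid is at the centre, 0.95 m below the top of the plate, so y_c = 6.6 + 0.95 = 7.55 m and h_c = 7.55 × 0.777146 = 5.86745 m.
A = π(0.95)² = 2.83529 m².
Resultant F = γ·h_c·A = 10.84986 × 5.86745 × 2.83529 = 180.497 kN.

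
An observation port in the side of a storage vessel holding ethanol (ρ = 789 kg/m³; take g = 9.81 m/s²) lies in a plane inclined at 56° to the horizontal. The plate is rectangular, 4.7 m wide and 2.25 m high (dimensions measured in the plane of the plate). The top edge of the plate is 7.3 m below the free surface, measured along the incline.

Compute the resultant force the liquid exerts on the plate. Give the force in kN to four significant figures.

F ≈ 571.7 kN

γ = ρg = 789 × 9.81 / 1000 = 7.74009 kN/m³.
Let θ = 56° be the plate's angle to the horizontal; measure y along the incline from where the plane meets the free surface. Vertical depth h = y·sinθ with sinθ = 0.829038.
The centroid lies 2.25/2 = 1.125 m below the top edge, so y_c = 7.3 + 1.125 = 8.425 m and h_c = 8.425 × 0.829038 = 6.98465 m.
A = 4.7 × 2.25 = 10.575 m².
Resultant F = γ·h_c·A = 7.74009 × 6.98465 × 10.575 = 571.704 kN.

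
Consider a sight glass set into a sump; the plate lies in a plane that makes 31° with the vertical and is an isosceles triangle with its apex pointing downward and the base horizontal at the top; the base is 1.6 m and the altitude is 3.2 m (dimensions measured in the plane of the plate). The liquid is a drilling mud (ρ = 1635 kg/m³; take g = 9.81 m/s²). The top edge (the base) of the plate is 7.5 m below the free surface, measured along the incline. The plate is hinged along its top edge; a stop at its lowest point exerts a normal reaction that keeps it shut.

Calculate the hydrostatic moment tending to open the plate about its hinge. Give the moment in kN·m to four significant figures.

γ = ρg = 1635 × 9.81 / 1000 = 16.03935 kN/m³.
The plate makes 31° with the vertical, i.e. θ = 90° − 31° = 59° to the horizontal. Measuring y along the incline from the free-surface line, vertical depth h = y·sinθ with sinθ = 0.857167.
With the apex down, the centroid sits h/3 = 3.2/3 = 1.06667 m below the base (the top edge), so y_c = 7.5 + 1.06667 = 8.56667 m and h_c = 8.56667 × 0.857167 = 7.34307 m.
A = ½ × 1.6 × 3.2 = 2.56 m².
Resultant F = γ·h_c·A = 16.03935 × 7.34307 × 2.56 = 301.512 kN.
I_c = b·h³/36 = 1.6 × 3.2³/36 = 1.45636 m⁴.
Centre of pressure: y_p = y_c + I_c/(y_c·A) = 8.56667 + 1.45636/(8.56667 × 2.56) = 8.56667 + 0.0664074 = 8.63308 m along the plane.
The resultant acts 1.06667 + 0.0664074 = 1.13308 m (along the plate) below the hinge at the top edge, so the moment about the hinge is M = F × 1.13308 = 301.512 × 1.13308 = 341.637 kN·m.

M ≈ 341.6 kN·m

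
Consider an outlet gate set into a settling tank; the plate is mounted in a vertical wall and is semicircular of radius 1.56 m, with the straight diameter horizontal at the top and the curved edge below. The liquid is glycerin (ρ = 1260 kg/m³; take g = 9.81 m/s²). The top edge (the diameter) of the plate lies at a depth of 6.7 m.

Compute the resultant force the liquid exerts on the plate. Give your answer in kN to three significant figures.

F ≈ 348 kN

γ = ρg = 1260 × 9.81 / 1000 = 12.3606 kN/m³.
The centroid of a semicircle lies 4r/(3π) = 0.662085 m from the diameter, here below the top edge, so the centroid depth is h_c = 6.7 + 0.662085 = 7.36209 m.
A = πr²/2 = π × 1.56²/2 = 3.82269 m².
Resultant F = γ·h_c·A = 12.3606 × 7.36209 × 3.82269 = 347.864 kN.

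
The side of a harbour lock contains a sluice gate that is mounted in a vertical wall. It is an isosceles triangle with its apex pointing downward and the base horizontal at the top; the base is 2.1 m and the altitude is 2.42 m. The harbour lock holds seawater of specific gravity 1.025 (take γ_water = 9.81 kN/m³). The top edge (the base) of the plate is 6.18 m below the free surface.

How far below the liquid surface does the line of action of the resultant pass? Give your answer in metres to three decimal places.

γ = 1.025 × 9.81 = 10.05525 kN/m³.
With the apex down, the centroid sits h/3 = 2.42/3 = 0.806667 m below the base (the top edge), so the centroid depth is h_c = 6.18 + 0.806667 = 6.98667 m.
A = ½ × 2.1 × 2.42 = 2.541 m².
Resultant F = γ·h_c·A = 10.05525 × 6.98667 × 2.541 = 178.512 kN.
I_c = b·h³/36 = 2.1 × 2.42³/36 = 0.826728 m⁴.
Centre of pressure: y_p = y_c + I_c/(y_c·A) = 6.98667 + 0.826728/(6.98667 × 2.541) = 6.98667 + 0.046568 = 7.03324 m along the plane.

h_p = 7.033 m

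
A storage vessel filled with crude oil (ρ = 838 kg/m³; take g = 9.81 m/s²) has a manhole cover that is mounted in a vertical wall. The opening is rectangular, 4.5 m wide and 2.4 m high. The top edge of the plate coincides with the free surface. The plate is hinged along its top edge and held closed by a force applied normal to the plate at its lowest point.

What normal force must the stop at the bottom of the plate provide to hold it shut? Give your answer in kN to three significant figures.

P ≈ 71.0 kN

γ = ρg = 838 × 9.81 / 1000 = 8.22078 kN/m³.
The centroid lies 2.4/2 = 1.2 m below the top edge, so the centroid depth is h_c = 1.2 m.
A = 4.5 × 2.4 = 10.8 m².
Resultant F = γ·h_c·A = 8.22078 × 1.2 × 10.8 = 106.541 kN.
I_c = b·h³/12 = 4.5 × 2.4³/12 = 5.184 m⁴.
Centre of pressure: y_p = y_c + I_c/(y_c·A) = 1.2 + 5.184/(1.2 × 10.8) = 1.2 + 0.4 = 1.6 m along the plane.
The resultant acts 1.2 + 0.4 = 1.6 m (along the plate) below the hinge at the top edge, so the moment about the hinge is M = F × 1.6 = 106.541 × 1.6 = 170.466 kN·m.
A normal force at the bottom, 2.4 m from the hinge, must supply this moment: P = 170.466/2.4 = 71.0275 kN.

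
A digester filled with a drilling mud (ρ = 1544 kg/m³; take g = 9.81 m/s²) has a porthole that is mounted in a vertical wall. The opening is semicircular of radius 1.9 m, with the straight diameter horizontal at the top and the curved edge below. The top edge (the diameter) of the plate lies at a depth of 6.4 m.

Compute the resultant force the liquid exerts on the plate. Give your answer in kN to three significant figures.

F ≈ 619 kN

γ = ρg = 1544 × 9.81 / 1000 = 15.14664 kN/m³.
The centroid of a semicircle lies 4r/(3π) = 0.806385 m from the diameter, here below the top edge, so the centroid depth is h_c = 6.4 + 0.806385 = 7.20639 m.
A = πr²/2 = π × 1.9²/2 = 5.67057 m².
Resultant F = γ·h_c·A = 15.14664 × 7.20639 × 5.67057 = 618.957 kN.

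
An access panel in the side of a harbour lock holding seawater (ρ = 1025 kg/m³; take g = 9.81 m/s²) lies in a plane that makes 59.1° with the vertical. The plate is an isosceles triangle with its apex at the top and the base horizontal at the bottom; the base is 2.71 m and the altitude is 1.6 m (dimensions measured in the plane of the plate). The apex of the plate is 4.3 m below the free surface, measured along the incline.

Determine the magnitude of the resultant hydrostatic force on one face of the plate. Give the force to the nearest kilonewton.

F ≈ 60 kN

γ = ρg = 1025 × 9.81 / 1000 = 10.05525 kN/m³.
The plate makes 59.1° with the vertical, i.e. θ = 90° − 59.1° = 30.9° to the horizontal. Measuring y along the incline from the free-surface line, vertical depth h = y·sinθ with sinθ = 0.513541.
With the apex up, the centroid sits 2h/3 = 2 × 1.6/3 = 1.06667 m below the apex, so y_c = 4.3 + 1.06667 = 5.36667 m and h_c = 5.36667 × 0.513541 = 2.75601 m.
A = ½ × 2.71 × 1.6 = 2.168 m².
Resultant F = γ·h_c·A = 10.05525 × 2.75601 × 2.168 = 60.0804 kN.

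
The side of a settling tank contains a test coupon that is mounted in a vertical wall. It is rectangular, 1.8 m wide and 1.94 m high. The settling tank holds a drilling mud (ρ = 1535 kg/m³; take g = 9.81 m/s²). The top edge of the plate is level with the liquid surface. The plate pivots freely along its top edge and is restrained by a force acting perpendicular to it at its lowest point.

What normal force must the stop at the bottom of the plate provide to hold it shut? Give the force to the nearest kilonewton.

P ≈ 34 kN

γ = ρg = 1535 × 9.81 / 1000 = 15.05835 kN/m³.
The centroid lies 1.94/2 = 0.97 m below the top edge, so the centroid depth is h_c = 0.97 m.
A = 1.8 × 1.94 = 3.492 m².
Resultant F = γ·h_c·A = 15.05835 × 0.97 × 3.492 = 51.0062 kN.
I_c = b·h³/12 = 1.8 × 1.94³/12 = 1.09521 m⁴.
Centre of pressure: y_p = y_c + I_c/(y_c·A) = 0.97 + 1.09521/(0.97 × 3.492) = 0.97 + 0.323334 = 1.29333 m along the plane.
The resultant acts 0.97 + 0.323334 = 1.29333 m (along the plate) below the hinge at the top edge, so the moment about the hinge is M = F × 1.29333 = 51.0062 × 1.29333 = 65.9678 kN·m.
A normal force at the bottom, 1.94 m from the hinge, must supply this moment: P = 65.9678/1.94 = 34.004 kN.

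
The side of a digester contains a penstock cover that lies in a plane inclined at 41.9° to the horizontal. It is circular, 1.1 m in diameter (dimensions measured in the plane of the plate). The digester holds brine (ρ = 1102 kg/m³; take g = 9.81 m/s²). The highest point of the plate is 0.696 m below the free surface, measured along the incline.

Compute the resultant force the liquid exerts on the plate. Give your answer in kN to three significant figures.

F ≈ 8.55 kN

γ = ρg = 1102 × 9.81 / 1000 = 10.81062 kN/m³.
Let θ = 41.9° be the plate's angle to the horizontal; measure y along the incline from where the plane meets the free surface. Vertical depth h = y·sinθ with sinθ = 0.667833.
The centroid is at the centre, 0.55 m below the top of the plate, so y_c = 0.696 + 0.55 = 1.246 m and h_c = 1.246 × 0.667833 = 0.83212 m.
A = π(0.55)² = 0.950332 m².
Resultant F = γ·h_c·A = 10.81062 × 0.83212 × 0.950332 = 8.54893 kN.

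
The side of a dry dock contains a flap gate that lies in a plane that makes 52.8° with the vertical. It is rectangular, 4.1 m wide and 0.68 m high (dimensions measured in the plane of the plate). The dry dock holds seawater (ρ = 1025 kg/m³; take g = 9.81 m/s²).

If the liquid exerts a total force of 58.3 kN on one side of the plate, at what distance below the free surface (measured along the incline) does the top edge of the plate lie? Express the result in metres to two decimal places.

y_top ≈ 3.10 m

γ = ρg = 1025 × 9.81 / 1000 = 10.05525 kN/m³.
A = 4.1 × 0.68 = 2.788 m².
From F = γ·h_c·A, the centroid depth is h_c = 58.3/(10.05525 × 2.788) = 2.07961 m.
The plate makes 52.8° with the vertical, i.e. θ = 90° − 52.8° = 37.2° to the horizontal. Measuring y along the incline from the free-surface line, vertical depth h = y·sinθ with sinθ = 0.604599.
Along the incline, y_c = h_c/sinθ = 2.07961/0.604599 = 3.43965 m.
The centroid lies 0.68/2 = 0.34 m below the top edge, so the top edge sits at y_top = 3.43965 − 0.34 = 3.09965 m along the incline.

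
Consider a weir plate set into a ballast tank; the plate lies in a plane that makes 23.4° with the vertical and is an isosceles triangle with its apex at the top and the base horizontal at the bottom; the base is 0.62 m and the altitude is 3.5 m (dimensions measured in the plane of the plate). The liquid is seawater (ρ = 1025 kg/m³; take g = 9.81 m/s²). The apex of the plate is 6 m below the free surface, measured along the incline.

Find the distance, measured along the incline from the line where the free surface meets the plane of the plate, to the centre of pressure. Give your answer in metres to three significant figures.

y_p = 8.42 m

γ = ρg = 1025 × 9.81 / 1000 = 10.05525 kN/m³.
The plate makes 23.4° with the vertical, i.e. θ = 90° − 23.4° = 66.6° to the horizontal. Measuring y along the incline from the free-surface line, vertical depth h = y·sinθ with sinθ = 0.917755.
With the apex up, the centroid sits 2h/3 = 2 × 3.5/3 = 2.33333 m below the apex, so y_c = 6 + 2.33333 = 8.33333 m and h_c = 8.33333 × 0.917755 = 7.64796 m.
A = ½ × 0.62 × 3.5 = 1.085 m².
Resultant F = γ·h_c·A = 10.05525 × 7.64796 × 1.085 = 83.4388 kN.
I_c = b·h³/36 = 0.62 × 3.5³/36 = 0.738403 m⁴.
Centre of pressure: y_p = y_c + I_c/(y_c·A) = 8.33333 + 0.738403/(8.33333 × 1.085) = 8.33333 + 0.0816667 = 8.415 m along the plane.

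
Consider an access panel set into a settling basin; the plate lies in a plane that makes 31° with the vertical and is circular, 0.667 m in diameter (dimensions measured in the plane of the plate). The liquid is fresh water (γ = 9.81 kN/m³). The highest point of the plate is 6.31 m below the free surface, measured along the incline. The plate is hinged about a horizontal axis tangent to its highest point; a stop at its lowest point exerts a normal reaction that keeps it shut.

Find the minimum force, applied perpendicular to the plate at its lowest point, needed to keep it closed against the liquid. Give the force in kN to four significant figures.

γ = 9.81 kN/m³.
The plate makes 31° with the vertical, i.e. θ = 90° − 31° = 59° to the horizontal. Measuring y along the incline from the free-surface line, vertical depth h = y·sinθ with sinθ = 0.857167.
The centroid is at the centre, 0.3335 m below the top of the plate, so y_c = 6.31 + 0.3335 = 6.6435 m and h_c = 6.6435 × 0.857167 = 5.69459 m.
A = π(0.3335)² = 0.349415 m².
Resultant F = γ·h_c·A = 9.81 × 5.69459 × 0.349415 = 19.5197 kN.
I_c = πr⁴/4 = π × 0.3335⁴/4 = 0.00971568 m⁴.
Centre of pressure: y_p = y_c + I_c/(y_c·A) = 6.6435 + 0.00971568/(6.6435 × 0.349415) = 6.6435 + 0.00418538 = 6.64769 m along the plane.
The resultant acts 0.3335 + 0.00418538 = 0.337685 m (along the plate) below the hinge at the top edge, so the moment about the hinge is M = F × 0.337685 = 19.5197 × 0.337685 = 6.59151 kN·m.
A normal force at the bottom, 0.667 m from the hinge, must supply this moment: P = 6.59151/0.667 = 9.88232 kN.

P ≈ 9.882 kN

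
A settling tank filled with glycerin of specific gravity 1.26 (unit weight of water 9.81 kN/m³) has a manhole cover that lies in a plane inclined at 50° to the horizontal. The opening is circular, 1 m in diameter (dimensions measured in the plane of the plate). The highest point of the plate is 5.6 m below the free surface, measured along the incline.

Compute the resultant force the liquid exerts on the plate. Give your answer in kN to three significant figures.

F ≈ 45.4 kN

γ = 1.26 × 9.81 = 12.3606 kN/m³.
Let θ = 50° be the plate's angle to the horizontal; measure y along the incline from where the plane meets the free surface. Vertical depth h = y·sinθ with sinθ = 0.766044.
The centroid is at the centre, 0.5 m below the top of the plate, so y_c = 5.6 + 0.5 = 6.1 m and h_c = 6.1 × 0.766044 = 4.67287 m.
A = π(0.5)² = 0.785398 m².
Resultant F = γ·h_c·A = 12.3606 × 4.67287 × 0.785398 = 45.3642 kN.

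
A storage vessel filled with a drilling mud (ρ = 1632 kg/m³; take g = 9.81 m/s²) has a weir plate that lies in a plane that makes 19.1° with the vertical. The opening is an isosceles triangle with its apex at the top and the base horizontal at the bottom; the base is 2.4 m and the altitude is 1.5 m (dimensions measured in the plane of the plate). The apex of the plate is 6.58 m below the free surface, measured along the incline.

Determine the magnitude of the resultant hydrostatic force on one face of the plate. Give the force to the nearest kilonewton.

F ≈ 206 kN

γ = ρg = 1632 × 9.81 / 1000 = 16.00992 kN/m³.
The plate makes 19.1° with the vertical, i.e. θ = 90° − 19.1° = 70.9° to the horizontal. Measuring y along the incline from the free-surface line, vertical depth h = y·sinθ with sinθ = 0.944949.
With the apex up, the centroid sits 2h/3 = 2 × 1.5/3 = 1 m below the apex, so y_c = 6.58 + 1 = 7.58 m and h_c = 7.58 × 0.944949 = 7.16271 m.
A = ½ × 2.4 × 1.5 = 1.8 m².
Resultant F = γ·h_c·A = 16.00992 × 7.16271 × 1.8 = 206.414 kN.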